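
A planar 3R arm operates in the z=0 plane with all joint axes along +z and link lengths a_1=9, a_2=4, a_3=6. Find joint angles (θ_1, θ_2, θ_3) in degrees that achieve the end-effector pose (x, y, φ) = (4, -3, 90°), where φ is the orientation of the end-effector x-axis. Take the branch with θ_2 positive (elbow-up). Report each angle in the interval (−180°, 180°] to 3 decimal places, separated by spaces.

wrist centre = target − a_3·(cos φ, sin φ) = (4.0000, -9.0000)
cos θ_2 = (97.0000−9²−4²)/(2·9·4) = 0.0000; θ_2 = 90.0000° (elbow-up)
β = atan2(-9.0000,4.0000) = -66.0375°; ψ = atan2(4.0000,9.0000) = 23.9625°
θ_1 = β − ψ = -90.0000°
θ_3 = φ − θ_1 − θ_2 = 90.0000° (wrapped to (-180°,180°])

-90.000 90.000 90.000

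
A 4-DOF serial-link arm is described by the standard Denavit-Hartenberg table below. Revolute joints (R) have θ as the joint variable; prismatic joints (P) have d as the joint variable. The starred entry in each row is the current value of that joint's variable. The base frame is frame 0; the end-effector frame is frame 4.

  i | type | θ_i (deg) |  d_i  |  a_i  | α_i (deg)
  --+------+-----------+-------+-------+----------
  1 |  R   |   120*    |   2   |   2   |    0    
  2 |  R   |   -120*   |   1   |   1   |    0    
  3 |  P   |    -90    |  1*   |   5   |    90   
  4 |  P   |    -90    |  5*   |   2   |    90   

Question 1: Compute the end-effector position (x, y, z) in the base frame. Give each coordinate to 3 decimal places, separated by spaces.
-5.000 -3.268 2.000

after link 1: o_1 = (-1.0000, 1.7321, 2.0000)
after link 2: o_2 = (0.0000, 1.7321, 3.0000)
after link 3: o_3 = (0.0000, -3.2679, 4.0000)
after link 4: o_4 = (-5.0000, -3.2679, 2.0000)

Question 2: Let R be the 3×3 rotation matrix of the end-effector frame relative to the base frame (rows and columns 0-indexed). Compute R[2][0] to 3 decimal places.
End-effector x-axis (col 0 of R) = (-0.0000,-0.0000,-1.0000)
R[2][0] = -1.0000

-1.000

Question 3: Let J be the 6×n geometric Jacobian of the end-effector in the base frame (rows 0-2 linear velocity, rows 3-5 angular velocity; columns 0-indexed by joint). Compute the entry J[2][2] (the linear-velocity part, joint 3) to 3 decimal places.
prismatic axis z_2 = (0.0000,0.0000,1.0000)
J_v[:, 2] = z_2; J_ω[:, 2] = (0,0,0)
entry J[2][2] = 1.0000

1.000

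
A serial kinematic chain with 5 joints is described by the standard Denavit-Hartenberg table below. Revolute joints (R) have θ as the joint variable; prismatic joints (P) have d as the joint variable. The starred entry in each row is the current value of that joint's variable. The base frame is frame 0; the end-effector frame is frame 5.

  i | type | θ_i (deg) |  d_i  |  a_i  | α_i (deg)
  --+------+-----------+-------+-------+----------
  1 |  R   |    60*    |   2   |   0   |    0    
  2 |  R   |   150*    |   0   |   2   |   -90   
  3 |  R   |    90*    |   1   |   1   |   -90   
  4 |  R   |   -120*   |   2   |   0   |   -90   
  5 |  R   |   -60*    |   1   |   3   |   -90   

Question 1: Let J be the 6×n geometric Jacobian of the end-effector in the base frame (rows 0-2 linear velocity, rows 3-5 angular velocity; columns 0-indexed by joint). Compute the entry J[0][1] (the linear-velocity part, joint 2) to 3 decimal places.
1.125

axis z_1 = (0.0000,0.0000,1.0000); lever o_n−o_1 = (3.6495,-1.1250,-1.1160)
cross product → J_v[:, 1] = (1.1250,3.6495,-0.0000)
J_ω[:, 1] = z_1
entry J[0][1] = 1.1250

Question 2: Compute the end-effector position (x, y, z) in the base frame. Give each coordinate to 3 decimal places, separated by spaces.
after link 1: o_1 = (0.0000, 0.0000, 2.0000)
after link 2: o_2 = (-1.7321, -1.0000, 2.0000)
after link 3: o_3 = (-1.2321, -1.8660, 1.0000)
after link 4: o_4 = (0.5000, -0.8660, 1.0000)
after link 5: o_5 = (3.6495, -1.1250, 0.8840)

3.650 -1.125 0.884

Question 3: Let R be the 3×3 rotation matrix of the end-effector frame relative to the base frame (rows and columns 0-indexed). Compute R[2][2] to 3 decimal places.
0.433

End-effector z-axis (col 2 of R) = (-0.0580,-0.8995,0.4330)
R[2][2] = 0.4330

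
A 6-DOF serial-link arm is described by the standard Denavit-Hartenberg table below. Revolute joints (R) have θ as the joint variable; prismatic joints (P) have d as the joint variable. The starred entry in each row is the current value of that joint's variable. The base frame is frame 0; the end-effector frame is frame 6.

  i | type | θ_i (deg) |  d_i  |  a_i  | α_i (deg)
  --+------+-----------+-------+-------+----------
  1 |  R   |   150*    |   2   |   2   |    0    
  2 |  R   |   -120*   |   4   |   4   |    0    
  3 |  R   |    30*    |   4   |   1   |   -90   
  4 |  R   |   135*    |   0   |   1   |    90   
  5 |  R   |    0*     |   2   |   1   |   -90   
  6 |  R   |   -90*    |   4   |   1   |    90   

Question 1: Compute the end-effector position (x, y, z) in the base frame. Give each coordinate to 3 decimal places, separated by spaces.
after link 1: o_1 = (-1.7321, 1.0000, 2.0000)
after link 2: o_2 = (1.7321, 3.0000, 6.0000)
after link 3: o_3 = (2.2321, 3.8660, 10.0000)
after link 4: o_4 = (1.8785, 3.2537, 9.2929)
after link 5: o_5 = (2.2321, 3.8660, 7.1716)
after link 6: o_6 = (-0.8785, 6.4784, 6.4645)

-0.878 6.478 6.464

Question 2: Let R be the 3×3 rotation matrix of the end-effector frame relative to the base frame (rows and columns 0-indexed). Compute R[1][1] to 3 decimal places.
End-effector y-axis (col 1 of R) = (-0.8660,0.5000,0.0000)
R[1][1] = 0.5000

0.500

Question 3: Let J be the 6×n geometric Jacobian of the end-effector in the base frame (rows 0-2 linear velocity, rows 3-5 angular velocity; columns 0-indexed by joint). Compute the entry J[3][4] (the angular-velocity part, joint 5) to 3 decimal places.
0.354

axis z_4 = (0.3536,0.6124,-0.7071); lever o_n−o_4 = (-2.7570,3.2247,-2.8284)
cross product → J_v[:, 4] = (0.5482,2.9495,2.8284)
J_ω[:, 4] = z_4
entry J[3][4] = 0.3536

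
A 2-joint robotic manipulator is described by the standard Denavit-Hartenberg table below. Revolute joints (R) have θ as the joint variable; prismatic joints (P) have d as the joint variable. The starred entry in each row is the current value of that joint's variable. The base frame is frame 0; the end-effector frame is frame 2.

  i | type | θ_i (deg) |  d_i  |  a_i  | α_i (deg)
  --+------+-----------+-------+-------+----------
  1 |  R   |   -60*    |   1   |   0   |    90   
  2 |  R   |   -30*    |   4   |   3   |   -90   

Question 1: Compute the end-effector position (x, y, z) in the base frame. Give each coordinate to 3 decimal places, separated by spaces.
after link 1: o_1 = (0.0000, 0.0000, 1.0000)
after link 2: o_2 = (-2.1651, -4.2500, -0.5000)

-2.165 -4.250 -0.500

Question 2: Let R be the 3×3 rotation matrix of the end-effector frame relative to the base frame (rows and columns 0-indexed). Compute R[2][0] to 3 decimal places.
End-effector x-axis (col 0 of R) = (0.4330,-0.7500,-0.5000)
R[2][0] = -0.5000

-0.500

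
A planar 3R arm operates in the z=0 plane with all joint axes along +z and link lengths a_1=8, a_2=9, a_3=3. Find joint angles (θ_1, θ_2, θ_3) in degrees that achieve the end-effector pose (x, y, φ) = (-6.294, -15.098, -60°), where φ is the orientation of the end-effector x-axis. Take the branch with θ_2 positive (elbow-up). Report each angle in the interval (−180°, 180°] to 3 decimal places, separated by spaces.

wrist centre = target − a_3·(cos φ, sin φ) = (-7.7940, -12.4999)
cos θ_2 = (216.9945−8²−9²)/(2·8·9) = 0.5000; θ_2 = 60.0025° (elbow-up)
β = atan2(-12.4999,-7.7940) = -121.9445°; ψ = atan2(7.7944,12.4997) = 31.9465°
θ_1 = β − ψ = -153.8910°
θ_3 = φ − θ_1 − θ_2 = 33.8885° (wrapped to (-180°,180°])

-153.891 60.003 33.888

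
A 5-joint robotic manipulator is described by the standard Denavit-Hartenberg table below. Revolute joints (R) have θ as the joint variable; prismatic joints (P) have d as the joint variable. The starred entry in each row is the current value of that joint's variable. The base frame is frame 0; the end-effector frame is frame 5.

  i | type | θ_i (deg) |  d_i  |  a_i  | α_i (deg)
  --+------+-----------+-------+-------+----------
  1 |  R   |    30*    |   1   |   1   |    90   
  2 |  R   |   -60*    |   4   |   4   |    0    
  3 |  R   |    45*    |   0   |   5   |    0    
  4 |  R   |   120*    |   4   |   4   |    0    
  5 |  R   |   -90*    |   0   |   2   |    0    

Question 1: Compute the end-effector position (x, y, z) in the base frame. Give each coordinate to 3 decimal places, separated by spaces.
after link 1: o_1 = (0.8660, 0.5000, 1.0000)
after link 2: o_2 = (4.5981, -1.9641, -2.4641)
after link 3: o_3 = (8.7807, 0.4507, -3.7582)
after link 4: o_4 = (9.8841, -3.5310, 0.1055)
after link 5: o_5 = (11.5571, -2.5651, 0.6231)

11.557 -2.565 0.623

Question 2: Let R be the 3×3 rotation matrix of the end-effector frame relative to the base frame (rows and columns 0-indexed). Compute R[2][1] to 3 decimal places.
End-effector y-axis (col 1 of R) = (-0.2241,-0.1294,0.9659)
R[2][1] = 0.9659

0.966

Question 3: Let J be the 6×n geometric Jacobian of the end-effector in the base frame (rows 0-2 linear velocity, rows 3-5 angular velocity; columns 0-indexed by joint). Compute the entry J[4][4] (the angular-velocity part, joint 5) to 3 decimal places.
axis z_4 = (0.5000,-0.8660,0.0000); lever o_n−o_4 = (1.6730,0.9659,0.5176)
cross product → J_v[:, 4] = (-0.4483,-0.2588,1.9319)
J_ω[:, 4] = z_4
entry J[4][4] = -0.8660

-0.866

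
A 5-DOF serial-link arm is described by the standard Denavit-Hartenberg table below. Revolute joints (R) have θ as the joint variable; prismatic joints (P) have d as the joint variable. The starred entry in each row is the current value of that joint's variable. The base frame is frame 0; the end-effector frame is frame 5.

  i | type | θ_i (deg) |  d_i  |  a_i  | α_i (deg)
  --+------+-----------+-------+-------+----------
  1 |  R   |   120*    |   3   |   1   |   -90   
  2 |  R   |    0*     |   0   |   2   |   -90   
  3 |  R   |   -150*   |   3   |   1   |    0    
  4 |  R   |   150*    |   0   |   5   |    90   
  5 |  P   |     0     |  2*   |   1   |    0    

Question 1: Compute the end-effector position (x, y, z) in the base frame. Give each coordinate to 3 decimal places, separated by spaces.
-6.232 5.794 0.000

after link 1: o_1 = (-0.5000, 0.8660, 3.0000)
after link 2: o_2 = (-1.5000, 2.5981, 3.0000)
after link 3: o_3 = (-1.5000, 1.5981, 0.0000)
after link 4: o_4 = (-4.0000, 5.9282, 0.0000)
after link 5: o_5 = (-6.2321, 5.7942, 0.0000)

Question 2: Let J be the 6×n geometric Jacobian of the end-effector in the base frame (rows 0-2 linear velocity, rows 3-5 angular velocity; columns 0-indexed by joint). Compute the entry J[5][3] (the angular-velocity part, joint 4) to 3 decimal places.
-1.000

axis z_3 = (-0.0000,-0.0000,-1.0000); lever o_n−o_3 = (-4.7321,4.1962,0.0000)
cross product → J_v[:, 3] = (4.1962,4.7321,-0.0000)
J_ω[:, 3] = z_3
entry J[5][3] = -1.0000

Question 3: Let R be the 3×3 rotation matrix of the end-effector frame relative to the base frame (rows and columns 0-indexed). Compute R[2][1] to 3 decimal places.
End-effector y-axis (col 1 of R) = (-0.0000,-0.0000,-1.0000)
R[2][1] = -1.0000

-1.000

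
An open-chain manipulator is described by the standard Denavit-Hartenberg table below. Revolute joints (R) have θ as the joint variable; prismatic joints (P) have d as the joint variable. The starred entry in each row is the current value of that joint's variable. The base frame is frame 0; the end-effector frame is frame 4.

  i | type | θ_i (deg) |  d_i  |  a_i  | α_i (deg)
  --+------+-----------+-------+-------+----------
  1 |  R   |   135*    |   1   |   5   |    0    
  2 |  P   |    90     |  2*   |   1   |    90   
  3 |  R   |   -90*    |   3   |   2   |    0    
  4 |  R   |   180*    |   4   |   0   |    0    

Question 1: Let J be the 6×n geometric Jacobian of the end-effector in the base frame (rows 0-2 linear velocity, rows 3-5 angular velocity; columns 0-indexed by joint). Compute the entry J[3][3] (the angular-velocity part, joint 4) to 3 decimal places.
axis z_3 = (-0.7071,0.7071,0.0000); lever o_n−o_3 = (-2.8284,2.8284,0.0000)
cross product → J_v[:, 3] = (-0.0000,-0.0000,0.0000)
J_ω[:, 3] = z_3
entry J[3][3] = -0.7071

-0.707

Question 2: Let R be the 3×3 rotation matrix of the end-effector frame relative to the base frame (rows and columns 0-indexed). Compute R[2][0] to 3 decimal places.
1.000

End-effector x-axis (col 0 of R) = (-0.0000,-0.0000,1.0000)
R[2][0] = 1.0000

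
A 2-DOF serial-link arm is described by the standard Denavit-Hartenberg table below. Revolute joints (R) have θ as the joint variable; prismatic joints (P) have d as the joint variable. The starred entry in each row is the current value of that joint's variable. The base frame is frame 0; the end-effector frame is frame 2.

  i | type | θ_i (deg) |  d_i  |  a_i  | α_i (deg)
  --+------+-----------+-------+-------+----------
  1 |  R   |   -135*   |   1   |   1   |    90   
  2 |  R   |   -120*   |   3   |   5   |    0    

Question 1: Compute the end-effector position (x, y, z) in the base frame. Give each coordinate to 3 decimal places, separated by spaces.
after link 1: o_1 = (-0.7071, -0.7071, 1.0000)
after link 2: o_2 = (-1.0607, 3.1820, -3.3301)

-1.061 3.182 -3.330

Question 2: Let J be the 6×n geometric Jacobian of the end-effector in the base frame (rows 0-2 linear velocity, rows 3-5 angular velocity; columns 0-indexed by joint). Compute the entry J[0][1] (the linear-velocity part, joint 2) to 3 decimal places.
-3.062

axis z_1 = (-0.7071,0.7071,0.0000); lever o_n−o_1 = (-0.3536,3.8891,-4.3301)
cross product → J_v[:, 1] = (-3.0619,-3.0619,-2.5000)
J_ω[:, 1] = z_1
entry J[0][1] = -3.0619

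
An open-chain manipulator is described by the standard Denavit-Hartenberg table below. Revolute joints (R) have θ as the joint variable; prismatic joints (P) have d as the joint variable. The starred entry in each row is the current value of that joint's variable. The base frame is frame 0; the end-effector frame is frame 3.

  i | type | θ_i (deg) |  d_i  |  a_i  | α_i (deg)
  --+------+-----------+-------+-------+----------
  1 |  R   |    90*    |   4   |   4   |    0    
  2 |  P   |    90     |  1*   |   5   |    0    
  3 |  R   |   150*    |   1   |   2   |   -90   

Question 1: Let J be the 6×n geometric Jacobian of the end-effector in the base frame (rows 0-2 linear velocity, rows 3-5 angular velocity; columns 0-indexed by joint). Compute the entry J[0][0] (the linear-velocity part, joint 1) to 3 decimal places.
-3.000

axis z_0 = ẑ; lever o_n−o_0 = (-3.2679,3.0000,6.0000)
cross product → J_v[:, 0] = (-3.0000,-3.2679,0.0000)
J_ω[:, 0] = z_0
entry J[0][0] = -3.0000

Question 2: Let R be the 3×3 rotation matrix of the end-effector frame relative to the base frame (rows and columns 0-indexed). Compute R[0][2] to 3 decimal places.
0.500

End-effector z-axis (col 2 of R) = (0.5000,0.8660,0.0000)
R[0][2] = 0.5000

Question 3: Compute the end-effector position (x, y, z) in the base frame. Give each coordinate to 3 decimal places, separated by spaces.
after link 1: o_1 = (0.0000, 4.0000, 4.0000)
after link 2: o_2 = (-5.0000, 4.0000, 5.0000)
after link 3: o_3 = (-3.2679, 3.0000, 6.0000)

-3.268 3.000 6.000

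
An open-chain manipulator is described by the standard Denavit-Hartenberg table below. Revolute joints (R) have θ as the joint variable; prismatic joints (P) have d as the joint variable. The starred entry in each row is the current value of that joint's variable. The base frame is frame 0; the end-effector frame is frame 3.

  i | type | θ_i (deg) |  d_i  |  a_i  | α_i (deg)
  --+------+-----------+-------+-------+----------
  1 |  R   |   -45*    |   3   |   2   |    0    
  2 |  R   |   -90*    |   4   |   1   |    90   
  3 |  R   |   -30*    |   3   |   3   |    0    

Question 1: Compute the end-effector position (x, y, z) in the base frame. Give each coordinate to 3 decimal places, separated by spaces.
after link 1: o_1 = (1.4142, -1.4142, 3.0000)
after link 2: o_2 = (0.7071, -2.1213, 7.0000)
after link 3: o_3 = (-3.2513, -1.8371, 5.5000)

-3.251 -1.837 5.500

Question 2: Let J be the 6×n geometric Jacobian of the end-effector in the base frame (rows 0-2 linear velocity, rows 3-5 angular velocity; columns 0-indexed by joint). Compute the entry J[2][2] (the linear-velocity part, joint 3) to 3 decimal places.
axis z_2 = (-0.7071,0.7071,0.0000); lever o_n−o_2 = (-3.9584,0.2842,-1.5000)
cross product → J_v[:, 2] = (-1.0607,-1.0607,2.5981)
J_ω[:, 2] = z_2
entry J[2][2] = 2.5981

2.598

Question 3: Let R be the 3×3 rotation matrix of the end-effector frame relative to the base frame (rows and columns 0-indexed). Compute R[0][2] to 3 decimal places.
-0.707

End-effector z-axis (col 2 of R) = (-0.7071,0.7071,0.0000)
R[0][2] = -0.7071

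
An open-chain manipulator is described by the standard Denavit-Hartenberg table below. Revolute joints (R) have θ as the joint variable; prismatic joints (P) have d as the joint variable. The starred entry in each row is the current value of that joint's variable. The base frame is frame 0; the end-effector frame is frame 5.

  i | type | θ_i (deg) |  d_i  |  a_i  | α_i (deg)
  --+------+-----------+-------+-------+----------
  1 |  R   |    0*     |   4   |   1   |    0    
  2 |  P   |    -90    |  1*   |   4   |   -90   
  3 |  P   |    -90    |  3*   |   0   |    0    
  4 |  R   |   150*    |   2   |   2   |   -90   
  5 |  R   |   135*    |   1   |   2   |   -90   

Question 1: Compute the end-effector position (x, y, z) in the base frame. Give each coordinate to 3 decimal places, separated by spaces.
after link 1: o_1 = (1.0000, 0.0000, 4.0000)
after link 2: o_2 = (1.0000, -4.0000, 5.0000)
after link 3: o_3 = (4.0000, -4.0000, 5.0000)
after link 4: o_4 = (6.0000, -5.0000, 3.2679)
after link 5: o_5 = (4.5858, -3.4269, 3.9927)

4.586 -3.427 3.993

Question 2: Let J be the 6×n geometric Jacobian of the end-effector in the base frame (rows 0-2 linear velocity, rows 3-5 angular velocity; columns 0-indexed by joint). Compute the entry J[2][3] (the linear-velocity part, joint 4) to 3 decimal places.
axis z_3 = (1.0000,0.0000,0.0000); lever o_n−o_3 = (0.5858,0.5731,-1.0073)
cross product → J_v[:, 3] = (-0.0000,1.0073,0.5731)
J_ω[:, 3] = z_3
entry J[2][3] = 0.5731

0.573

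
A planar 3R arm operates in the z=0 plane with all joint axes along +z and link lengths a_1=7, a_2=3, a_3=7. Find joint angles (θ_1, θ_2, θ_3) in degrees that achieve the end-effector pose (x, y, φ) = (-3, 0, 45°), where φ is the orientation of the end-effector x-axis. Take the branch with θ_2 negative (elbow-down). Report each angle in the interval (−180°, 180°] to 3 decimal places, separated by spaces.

-135.000 -45.000 -135.000

wrist centre = target − a_3·(cos φ, sin φ) = (-7.9497, -4.9497)
cos θ_2 = (87.6985−7²−3²)/(2·7·3) = 0.7071; θ_2 = -45.0000° (elbow-down)
β = atan2(-4.9497,-7.9497) = -148.0924°; ψ = atan2(-2.1213,9.1213) = -13.0924°
θ_1 = β − ψ = -135.0000°
θ_3 = φ − θ_1 − θ_2 = -135.0000° (wrapped to (-180°,180°])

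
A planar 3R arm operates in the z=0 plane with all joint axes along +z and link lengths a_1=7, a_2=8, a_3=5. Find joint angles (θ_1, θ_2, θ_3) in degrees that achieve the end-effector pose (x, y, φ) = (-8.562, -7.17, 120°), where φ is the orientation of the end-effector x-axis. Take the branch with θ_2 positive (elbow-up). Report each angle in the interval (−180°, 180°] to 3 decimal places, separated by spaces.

wrist centre = target − a_3·(cos φ, sin φ) = (-6.0620, -11.5001)
cos θ_2 = (169.0008−7²−8²)/(2·7·8) = 0.5000; θ_2 = 59.9995° (elbow-up)
β = atan2(-11.5001,-6.0620) = -117.7948°; ψ = atan2(6.9282,11.0001) = 32.2040°
θ_1 = β − ψ = -149.9988°
θ_3 = φ − θ_1 − θ_2 = -150.0007° (wrapped to (-180°,180°])

-149.999 60.000 -150.001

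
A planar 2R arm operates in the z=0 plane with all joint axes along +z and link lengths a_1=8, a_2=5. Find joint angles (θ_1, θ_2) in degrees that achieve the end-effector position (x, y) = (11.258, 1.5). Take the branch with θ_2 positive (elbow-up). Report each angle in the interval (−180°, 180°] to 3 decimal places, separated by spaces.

-14.824 60.006

cos θ_2 = (128.9926−8²−5²)/(2·8·5) = 0.4999; θ_2 = 60.0061° (elbow-up)
β = atan2(1.5000,11.2580) = 7.5893°; ψ = atan2(4.3304,10.4995) = 22.4131°
θ_1 = β − ψ = -14.8237°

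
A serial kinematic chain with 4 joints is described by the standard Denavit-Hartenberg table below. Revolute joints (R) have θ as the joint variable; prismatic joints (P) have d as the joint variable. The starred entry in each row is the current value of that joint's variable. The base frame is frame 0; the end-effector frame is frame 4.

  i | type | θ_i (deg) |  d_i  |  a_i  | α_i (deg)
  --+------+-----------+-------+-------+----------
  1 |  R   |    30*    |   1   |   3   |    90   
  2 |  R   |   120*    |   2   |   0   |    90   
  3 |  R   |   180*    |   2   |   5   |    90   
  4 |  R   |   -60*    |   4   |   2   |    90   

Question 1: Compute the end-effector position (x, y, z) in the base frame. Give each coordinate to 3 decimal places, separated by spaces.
after link 1: o_1 = (2.5981, 1.5000, 1.0000)
after link 2: o_2 = (3.5981, -0.2321, 1.0000)
after link 3: o_3 = (7.2631, 1.8840, -2.3301)
after link 4: o_4 = (8.3971, -2.0801, -4.0622)

8.397 -2.080 -4.062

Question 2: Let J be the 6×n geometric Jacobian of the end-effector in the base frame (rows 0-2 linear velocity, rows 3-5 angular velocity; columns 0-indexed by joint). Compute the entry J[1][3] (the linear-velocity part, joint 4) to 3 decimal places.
axis z_3 = (0.5000,-0.8660,0.0000); lever o_n−o_3 = (1.1340,-3.9641,-1.7321)
cross product → J_v[:, 3] = (1.5000,0.8660,-1.0000)
J_ω[:, 3] = z_3
entry J[1][3] = 0.8660

0.866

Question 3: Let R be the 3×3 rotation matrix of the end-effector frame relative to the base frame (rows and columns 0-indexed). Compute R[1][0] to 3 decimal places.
End-effector x-axis (col 0 of R) = (-0.4330,-0.2500,-0.8660)
R[1][0] = -0.2500

-0.250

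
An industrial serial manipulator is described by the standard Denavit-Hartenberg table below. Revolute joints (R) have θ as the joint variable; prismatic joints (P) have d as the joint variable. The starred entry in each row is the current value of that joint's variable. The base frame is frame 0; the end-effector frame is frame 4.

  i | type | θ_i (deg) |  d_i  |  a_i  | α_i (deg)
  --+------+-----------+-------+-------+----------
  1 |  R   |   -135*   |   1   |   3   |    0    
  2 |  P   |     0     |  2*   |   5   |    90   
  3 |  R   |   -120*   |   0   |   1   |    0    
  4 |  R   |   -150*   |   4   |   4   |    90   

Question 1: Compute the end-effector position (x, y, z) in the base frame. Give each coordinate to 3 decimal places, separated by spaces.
after link 1: o_1 = (-2.1213, -2.1213, 1.0000)
after link 2: o_2 = (-5.6569, -5.6569, 3.0000)
after link 3: o_3 = (-5.3033, -5.3033, 2.1340)
after link 4: o_4 = (-8.1317, -2.4749, 6.1340)

-8.132 -2.475 6.134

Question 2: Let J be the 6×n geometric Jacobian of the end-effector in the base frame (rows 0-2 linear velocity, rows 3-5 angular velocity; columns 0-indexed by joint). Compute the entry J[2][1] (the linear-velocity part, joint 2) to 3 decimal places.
1.000

prismatic axis z_1 = (0.0000,0.0000,1.0000)
J_v[:, 1] = z_1; J_ω[:, 1] = (0,0,0)
entry J[2][1] = 1.0000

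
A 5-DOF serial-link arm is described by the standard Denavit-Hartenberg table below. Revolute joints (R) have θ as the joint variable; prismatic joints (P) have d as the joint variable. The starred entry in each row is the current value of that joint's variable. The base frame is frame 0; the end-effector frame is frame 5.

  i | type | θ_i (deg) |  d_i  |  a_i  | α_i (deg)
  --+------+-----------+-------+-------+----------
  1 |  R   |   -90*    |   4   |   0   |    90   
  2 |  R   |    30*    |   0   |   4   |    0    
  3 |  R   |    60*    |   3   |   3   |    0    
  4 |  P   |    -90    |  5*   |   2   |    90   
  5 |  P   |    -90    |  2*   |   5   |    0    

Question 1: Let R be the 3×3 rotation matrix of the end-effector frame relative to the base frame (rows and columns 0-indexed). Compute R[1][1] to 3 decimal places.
-1.000

End-effector y-axis (col 1 of R) = (-0.0000,-1.0000,-0.0000)
R[1][1] = -1.0000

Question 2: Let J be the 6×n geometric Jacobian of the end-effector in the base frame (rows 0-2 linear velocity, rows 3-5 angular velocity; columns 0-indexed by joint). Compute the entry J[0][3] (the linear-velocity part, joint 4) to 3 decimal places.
-1.000

prismatic axis z_3 = (-1.0000,-0.0000,0.0000)
J_v[:, 3] = z_3; J_ω[:, 3] = (0,0,0)
entry J[0][3] = -1.0000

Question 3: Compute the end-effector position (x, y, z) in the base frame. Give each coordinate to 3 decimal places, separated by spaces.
-3.000 -5.464 7.000

after link 1: o_1 = (0.0000, 0.0000, 4.0000)
after link 2: o_2 = (0.0000, -3.4641, 6.0000)
after link 3: o_3 = (-3.0000, -3.4641, 9.0000)
after link 4: o_4 = (-8.0000, -5.4641, 9.0000)
after link 5: o_5 = (-3.0000, -5.4641, 7.0000)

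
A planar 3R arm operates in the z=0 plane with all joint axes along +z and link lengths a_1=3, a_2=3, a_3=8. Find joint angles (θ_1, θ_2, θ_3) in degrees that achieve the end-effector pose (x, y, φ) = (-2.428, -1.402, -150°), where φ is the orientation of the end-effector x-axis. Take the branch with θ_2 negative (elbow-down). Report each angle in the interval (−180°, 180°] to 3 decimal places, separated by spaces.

59.996 -59.995 -150.001

wrist centre = target − a_3·(cos φ, sin φ) = (4.5002, 2.5980)
cos θ_2 = (27.0014−3²−3²)/(2·3·3) = 0.5001; θ_2 = -59.9947° (elbow-down)
β = atan2(2.5980,4.5002) = 29.9982°; ψ = atan2(-2.5979,4.5002) = -29.9974°
θ_1 = β − ψ = 59.9955°
θ_3 = φ − θ_1 − θ_2 = -150.0008° (wrapped to (-180°,180°])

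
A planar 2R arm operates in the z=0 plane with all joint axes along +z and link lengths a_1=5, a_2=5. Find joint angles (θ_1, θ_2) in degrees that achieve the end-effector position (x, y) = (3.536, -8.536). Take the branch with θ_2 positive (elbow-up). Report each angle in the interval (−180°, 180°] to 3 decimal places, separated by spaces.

cos θ_2 = (85.3666−5²−5²)/(2·5·5) = 0.7073; θ_2 = 44.9818° (elbow-up)
β = atan2(-8.5360,3.5360) = -67.4984°; ψ = atan2(3.5344,8.5367) = 22.4909°
θ_1 = β − ψ = -89.9893°

-89.989 44.982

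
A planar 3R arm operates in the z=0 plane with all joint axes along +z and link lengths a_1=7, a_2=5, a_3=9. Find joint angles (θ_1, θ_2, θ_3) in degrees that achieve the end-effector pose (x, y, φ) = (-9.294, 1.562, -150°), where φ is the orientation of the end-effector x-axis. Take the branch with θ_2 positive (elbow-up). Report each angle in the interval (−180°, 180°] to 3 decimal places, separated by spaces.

59.998 120.003 29.999

wrist centre = target − a_3·(cos φ, sin φ) = (-1.4998, 6.0620)
cos θ_2 = (38.9972−7²−5²)/(2·7·5) = -0.5000; θ_2 = 120.0027° (elbow-up)
β = atan2(6.0620,-1.4998) = 103.8962°; ψ = atan2(4.3300,4.4998) = 43.8984°
θ_1 = β − ψ = 59.9978°
θ_3 = φ − θ_1 − θ_2 = 29.9995° (wrapped to (-180°,180°])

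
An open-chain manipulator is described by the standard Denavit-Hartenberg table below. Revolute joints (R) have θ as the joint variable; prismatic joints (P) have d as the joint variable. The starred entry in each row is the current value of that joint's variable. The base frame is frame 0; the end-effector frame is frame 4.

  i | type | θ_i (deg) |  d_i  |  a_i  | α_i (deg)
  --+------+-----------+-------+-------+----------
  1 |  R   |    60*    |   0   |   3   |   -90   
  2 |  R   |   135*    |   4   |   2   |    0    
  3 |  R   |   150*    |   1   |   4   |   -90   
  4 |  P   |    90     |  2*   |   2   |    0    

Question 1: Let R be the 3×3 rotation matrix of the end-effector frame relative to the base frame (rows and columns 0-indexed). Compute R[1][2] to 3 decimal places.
0.837

End-effector z-axis (col 2 of R) = (0.4830,0.8365,-0.2588)
R[1][2] = 0.8365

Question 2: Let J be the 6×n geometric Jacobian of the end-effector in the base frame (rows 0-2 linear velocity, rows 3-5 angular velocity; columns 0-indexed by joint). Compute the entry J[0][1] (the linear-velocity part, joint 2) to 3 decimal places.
0.966

axis z_1 = (-0.8660,0.5000,0.0000); lever o_n−o_1 = (-1.8216,2.8449,1.9319)
cross product → J_v[:, 1] = (0.9659,1.6730,-1.5529)
J_ω[:, 1] = z_1
entry J[0][1] = 0.9659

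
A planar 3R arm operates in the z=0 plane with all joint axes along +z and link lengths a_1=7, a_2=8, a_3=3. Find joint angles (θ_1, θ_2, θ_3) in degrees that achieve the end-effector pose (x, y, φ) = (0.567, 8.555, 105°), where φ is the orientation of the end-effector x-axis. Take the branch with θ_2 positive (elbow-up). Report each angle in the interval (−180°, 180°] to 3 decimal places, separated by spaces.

wrist centre = target − a_3·(cos φ, sin φ) = (1.3435, 5.6572)
cos θ_2 = (33.8090−7²−8²)/(2·7·8) = -0.7071; θ_2 = 134.9964° (elbow-up)
β = atan2(5.6572,1.3435) = 76.6411°; ψ = atan2(5.6572,1.3435) = 76.6406°
θ_1 = β − ψ = 0.0005°
θ_3 = φ − θ_1 − θ_2 = -29.9968° (wrapped to (-180°,180°])

0.000 134.996 -29.997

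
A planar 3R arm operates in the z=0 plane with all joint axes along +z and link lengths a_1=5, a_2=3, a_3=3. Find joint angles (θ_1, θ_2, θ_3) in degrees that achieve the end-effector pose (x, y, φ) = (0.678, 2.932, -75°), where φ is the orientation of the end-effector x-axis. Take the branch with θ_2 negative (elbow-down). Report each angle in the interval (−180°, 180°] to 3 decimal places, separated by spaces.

wrist centre = target − a_3·(cos φ, sin φ) = (-0.0985, 5.8298)
cos θ_2 = (33.9960−5²−3²)/(2·5·3) = -0.0001; θ_2 = -90.0076° (elbow-down)
β = atan2(5.8298,-0.0985) = 90.9676°; ψ = atan2(-3.0000,4.9996) = -30.9658°
θ_1 = β − ψ = 121.9333°
θ_3 = φ − θ_1 − θ_2 = -106.9257° (wrapped to (-180°,180°])

121.933 -90.008 -106.926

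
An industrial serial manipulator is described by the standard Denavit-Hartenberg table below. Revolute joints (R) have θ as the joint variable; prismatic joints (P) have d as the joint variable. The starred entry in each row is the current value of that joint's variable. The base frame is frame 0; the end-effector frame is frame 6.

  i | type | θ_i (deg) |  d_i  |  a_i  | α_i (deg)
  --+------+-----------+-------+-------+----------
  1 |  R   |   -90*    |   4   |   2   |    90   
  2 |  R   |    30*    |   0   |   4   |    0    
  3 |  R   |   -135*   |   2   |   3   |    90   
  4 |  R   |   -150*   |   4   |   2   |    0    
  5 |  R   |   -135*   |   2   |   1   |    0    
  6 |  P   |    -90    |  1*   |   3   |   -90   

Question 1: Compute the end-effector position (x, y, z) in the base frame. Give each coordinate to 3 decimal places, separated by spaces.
-1.189 2.443 3.538

after link 1: o_1 = (0.0000, -2.0000, 4.0000)
after link 2: o_2 = (0.0000, -5.4641, 6.0000)
after link 3: o_3 = (-2.0000, -4.6876, 3.1022)
after link 4: o_4 = (-1.0000, -1.2722, 5.8105)
after link 5: o_5 = (-1.9659, 0.7266, 6.0782)
after link 6: o_6 = (-1.1895, 2.4425, 3.5380)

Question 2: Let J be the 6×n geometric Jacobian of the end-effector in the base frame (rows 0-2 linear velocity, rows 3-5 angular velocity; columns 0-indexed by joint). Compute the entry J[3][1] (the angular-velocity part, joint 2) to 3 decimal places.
axis z_1 = (-1.0000,-0.0000,0.0000); lever o_n−o_1 = (-1.1895,4.4425,-0.4620)
cross product → J_v[:, 1] = (-0.0000,-0.4620,-4.4425)
J_ω[:, 1] = z_1
entry J[3][1] = -1.0000

-1.000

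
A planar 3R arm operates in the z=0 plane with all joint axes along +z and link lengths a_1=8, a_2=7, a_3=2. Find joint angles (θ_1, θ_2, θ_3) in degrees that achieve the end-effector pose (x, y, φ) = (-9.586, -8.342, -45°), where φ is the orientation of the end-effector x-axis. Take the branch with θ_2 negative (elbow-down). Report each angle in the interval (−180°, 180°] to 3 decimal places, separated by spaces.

-120.002 -60.001 135.002

wrist centre = target − a_3·(cos φ, sin φ) = (-11.0002, -6.9278)
cos θ_2 = (168.9989−8²−7²)/(2·8·7) = 0.5000; θ_2 = -60.0006° (elbow-down)
β = atan2(-6.9278,-11.0002) = -147.7978°; ψ = atan2(-6.0622,11.4999) = -27.7961°
θ_1 = β − ψ = -120.0018°
θ_3 = φ − θ_1 − θ_2 = 135.0024° (wrapped to (-180°,180°])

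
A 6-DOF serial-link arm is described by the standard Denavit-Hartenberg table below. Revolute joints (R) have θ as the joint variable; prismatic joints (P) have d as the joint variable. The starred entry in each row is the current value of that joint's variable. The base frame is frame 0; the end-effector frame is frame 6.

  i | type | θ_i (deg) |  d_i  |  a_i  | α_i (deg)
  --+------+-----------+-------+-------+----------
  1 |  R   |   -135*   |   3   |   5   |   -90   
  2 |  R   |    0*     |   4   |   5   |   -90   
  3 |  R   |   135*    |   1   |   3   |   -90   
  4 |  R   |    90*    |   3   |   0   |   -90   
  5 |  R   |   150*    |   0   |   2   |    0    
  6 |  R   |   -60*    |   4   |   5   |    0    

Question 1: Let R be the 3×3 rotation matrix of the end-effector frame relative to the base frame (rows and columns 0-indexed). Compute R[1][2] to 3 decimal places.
End-effector z-axis (col 2 of R) = (0.0000,-1.0000,0.0000)
R[1][2] = -1.0000

-1.000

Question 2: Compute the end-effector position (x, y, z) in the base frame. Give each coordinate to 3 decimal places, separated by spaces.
-7.243 -10.899 0.268

after link 1: o_1 = (-3.5355, -3.5355, 3.0000)
after link 2: o_2 = (-4.2426, -9.8995, 3.0000)
after link 3: o_3 = (-4.2426, -6.8995, 2.0000)
after link 4: o_4 = (-1.2426, -6.8995, 2.0000)
after link 5: o_5 = (-2.2426, -6.8995, 0.2679)
after link 6: o_6 = (-7.2426, -10.8995, 0.2679)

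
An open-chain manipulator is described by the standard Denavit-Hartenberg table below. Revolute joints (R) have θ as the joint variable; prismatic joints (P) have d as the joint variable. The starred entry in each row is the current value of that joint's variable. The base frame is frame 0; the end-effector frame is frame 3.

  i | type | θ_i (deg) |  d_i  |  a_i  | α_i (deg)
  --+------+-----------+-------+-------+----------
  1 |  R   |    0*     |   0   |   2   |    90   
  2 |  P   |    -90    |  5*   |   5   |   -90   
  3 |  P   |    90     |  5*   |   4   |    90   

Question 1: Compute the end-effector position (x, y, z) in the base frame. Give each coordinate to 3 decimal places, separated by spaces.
7.000 -1.000 -5.000

after link 1: o_1 = (2.0000, 0.0000, 0.0000)
after link 2: o_2 = (2.0000, -5.0000, -5.0000)
after link 3: o_3 = (7.0000, -1.0000, -5.0000)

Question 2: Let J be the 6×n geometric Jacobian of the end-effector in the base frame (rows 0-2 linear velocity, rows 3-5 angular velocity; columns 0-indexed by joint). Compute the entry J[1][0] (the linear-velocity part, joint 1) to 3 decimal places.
axis z_0 = ẑ; lever o_n−o_0 = (7.0000,-1.0000,-5.0000)
cross product → J_v[:, 0] = (1.0000,7.0000,-0.0000)
J_ω[:, 0] = z_0
entry J[1][0] = 7.0000

7.000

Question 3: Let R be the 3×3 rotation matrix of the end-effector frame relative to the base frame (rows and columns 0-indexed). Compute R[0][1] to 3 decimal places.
End-effector y-axis (col 1 of R) = (1.0000,-0.0000,0.0000)
R[0][1] = 1.0000

1.000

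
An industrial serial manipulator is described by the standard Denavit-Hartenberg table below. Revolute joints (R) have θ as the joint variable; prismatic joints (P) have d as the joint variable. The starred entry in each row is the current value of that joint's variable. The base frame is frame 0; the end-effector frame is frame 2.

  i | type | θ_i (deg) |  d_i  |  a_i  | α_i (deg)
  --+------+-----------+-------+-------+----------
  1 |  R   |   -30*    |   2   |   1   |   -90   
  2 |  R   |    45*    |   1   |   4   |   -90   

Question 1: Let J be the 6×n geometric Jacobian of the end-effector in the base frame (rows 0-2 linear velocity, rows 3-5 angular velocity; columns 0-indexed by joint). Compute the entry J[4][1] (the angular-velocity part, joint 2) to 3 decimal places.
axis z_1 = (0.5000,0.8660,0.0000); lever o_n−o_1 = (2.9495,-0.5482,-2.8284)
cross product → J_v[:, 1] = (-2.4495,1.4142,-2.8284)
J_ω[:, 1] = z_1
entry J[4][1] = 0.8660

0.866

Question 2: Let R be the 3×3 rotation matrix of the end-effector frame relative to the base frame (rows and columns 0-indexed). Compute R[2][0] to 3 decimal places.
End-effector x-axis (col 0 of R) = (0.6124,-0.3536,-0.7071)
R[2][0] = -0.7071

-0.707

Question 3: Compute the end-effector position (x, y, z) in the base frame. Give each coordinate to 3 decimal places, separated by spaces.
after link 1: o_1 = (0.8660, -0.5000, 2.0000)
after link 2: o_2 = (3.8155, -1.0482, -0.8284)

3.816 -1.048 -0.828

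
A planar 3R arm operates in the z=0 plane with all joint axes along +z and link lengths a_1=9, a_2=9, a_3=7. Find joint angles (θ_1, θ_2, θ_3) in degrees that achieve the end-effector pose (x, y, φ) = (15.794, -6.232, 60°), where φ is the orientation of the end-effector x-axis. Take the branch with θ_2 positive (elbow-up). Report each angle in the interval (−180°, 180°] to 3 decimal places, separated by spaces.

-60.003 30.005 89.998

wrist centre = target − a_3·(cos φ, sin φ) = (12.2940, -12.2942)
cos θ_2 = (302.2892−9²−9²)/(2·9·9) = 0.8660; θ_2 = 30.0049° (elbow-up)
β = atan2(-12.2942,12.2940) = -45.0004°; ψ = atan2(4.5007,16.7938) = 15.0024°
θ_1 = β − ψ = -60.0028°
θ_3 = φ − θ_1 − θ_2 = 89.9980° (wrapped to (-180°,180°])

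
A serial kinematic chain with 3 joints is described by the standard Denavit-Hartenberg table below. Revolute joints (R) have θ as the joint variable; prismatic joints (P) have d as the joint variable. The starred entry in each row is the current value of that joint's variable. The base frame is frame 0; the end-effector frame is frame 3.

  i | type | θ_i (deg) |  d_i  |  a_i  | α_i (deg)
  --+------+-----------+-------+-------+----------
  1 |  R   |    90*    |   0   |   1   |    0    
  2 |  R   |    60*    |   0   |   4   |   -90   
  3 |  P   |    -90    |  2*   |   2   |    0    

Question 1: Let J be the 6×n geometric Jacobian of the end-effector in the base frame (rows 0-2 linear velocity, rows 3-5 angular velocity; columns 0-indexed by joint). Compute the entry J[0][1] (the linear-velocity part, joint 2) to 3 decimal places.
axis z_1 = (0.0000,0.0000,1.0000); lever o_n−o_1 = (-4.4641,0.2679,2.0000)
cross product → J_v[:, 1] = (-0.2679,-4.4641,0.0000)
J_ω[:, 1] = z_1
entry J[0][1] = -0.2679

-0.268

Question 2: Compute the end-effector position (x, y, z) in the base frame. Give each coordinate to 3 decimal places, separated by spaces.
after link 1: o_1 = (0.0000, 1.0000, 0.0000)
after link 2: o_2 = (-3.4641, 3.0000, 0.0000)
after link 3: o_3 = (-4.4641, 1.2679, 2.0000)

-4.464 1.268 2.000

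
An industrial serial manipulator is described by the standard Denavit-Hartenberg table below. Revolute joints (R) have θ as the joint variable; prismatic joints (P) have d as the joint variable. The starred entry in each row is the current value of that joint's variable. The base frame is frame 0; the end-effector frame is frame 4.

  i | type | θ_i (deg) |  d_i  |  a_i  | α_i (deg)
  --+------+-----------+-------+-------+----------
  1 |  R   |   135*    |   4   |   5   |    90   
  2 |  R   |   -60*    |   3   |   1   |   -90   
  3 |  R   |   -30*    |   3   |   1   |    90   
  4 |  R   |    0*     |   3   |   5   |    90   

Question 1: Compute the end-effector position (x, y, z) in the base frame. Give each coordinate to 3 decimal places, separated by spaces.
-0.953 13.113 1.433

after link 1: o_1 = (-3.5355, 3.5355, 4.0000)
after link 2: o_2 = (-1.7678, 6.0104, 3.1340)
after link 3: o_3 = (-3.5575, 8.5073, 3.8840)
after link 4: o_4 = (-0.9532, 13.1127, 1.4330)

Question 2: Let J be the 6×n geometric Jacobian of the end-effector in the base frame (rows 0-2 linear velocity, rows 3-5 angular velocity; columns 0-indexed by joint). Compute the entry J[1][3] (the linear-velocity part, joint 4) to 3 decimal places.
axis z_3 = (0.7891,0.4356,0.4330); lever o_n−o_3 = (2.6043,4.6055,-2.4510)
cross product → J_v[:, 3] = (-3.0619,3.0619,2.5000)
J_ω[:, 3] = z_3
entry J[1][3] = 3.0619

3.062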